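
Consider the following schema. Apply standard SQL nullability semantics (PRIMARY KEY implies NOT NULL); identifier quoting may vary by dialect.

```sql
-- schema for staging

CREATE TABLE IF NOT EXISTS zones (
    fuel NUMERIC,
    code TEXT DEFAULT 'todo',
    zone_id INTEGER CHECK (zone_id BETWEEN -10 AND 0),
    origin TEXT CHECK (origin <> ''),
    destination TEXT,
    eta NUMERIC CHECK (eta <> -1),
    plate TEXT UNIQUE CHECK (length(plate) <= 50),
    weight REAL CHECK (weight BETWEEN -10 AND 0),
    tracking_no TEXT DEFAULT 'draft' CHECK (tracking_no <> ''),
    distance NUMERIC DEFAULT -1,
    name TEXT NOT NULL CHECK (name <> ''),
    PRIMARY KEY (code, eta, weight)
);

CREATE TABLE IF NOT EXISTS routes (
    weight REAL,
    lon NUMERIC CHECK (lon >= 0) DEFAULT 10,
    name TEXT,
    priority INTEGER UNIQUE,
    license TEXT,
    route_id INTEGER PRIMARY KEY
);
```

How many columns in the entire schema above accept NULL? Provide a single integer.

zones: 7 nullable (fuel, zone_id, origin, destination, plate, tracking_no, distance — PK (code, eta, weight) and explicit NOT NULL columns excluded).
routes: 5 nullable (weight, lon, name, priority, license — PK (route_id) and explicit NOT NULL columns excluded).
Total: 7 + 5 = 12.

12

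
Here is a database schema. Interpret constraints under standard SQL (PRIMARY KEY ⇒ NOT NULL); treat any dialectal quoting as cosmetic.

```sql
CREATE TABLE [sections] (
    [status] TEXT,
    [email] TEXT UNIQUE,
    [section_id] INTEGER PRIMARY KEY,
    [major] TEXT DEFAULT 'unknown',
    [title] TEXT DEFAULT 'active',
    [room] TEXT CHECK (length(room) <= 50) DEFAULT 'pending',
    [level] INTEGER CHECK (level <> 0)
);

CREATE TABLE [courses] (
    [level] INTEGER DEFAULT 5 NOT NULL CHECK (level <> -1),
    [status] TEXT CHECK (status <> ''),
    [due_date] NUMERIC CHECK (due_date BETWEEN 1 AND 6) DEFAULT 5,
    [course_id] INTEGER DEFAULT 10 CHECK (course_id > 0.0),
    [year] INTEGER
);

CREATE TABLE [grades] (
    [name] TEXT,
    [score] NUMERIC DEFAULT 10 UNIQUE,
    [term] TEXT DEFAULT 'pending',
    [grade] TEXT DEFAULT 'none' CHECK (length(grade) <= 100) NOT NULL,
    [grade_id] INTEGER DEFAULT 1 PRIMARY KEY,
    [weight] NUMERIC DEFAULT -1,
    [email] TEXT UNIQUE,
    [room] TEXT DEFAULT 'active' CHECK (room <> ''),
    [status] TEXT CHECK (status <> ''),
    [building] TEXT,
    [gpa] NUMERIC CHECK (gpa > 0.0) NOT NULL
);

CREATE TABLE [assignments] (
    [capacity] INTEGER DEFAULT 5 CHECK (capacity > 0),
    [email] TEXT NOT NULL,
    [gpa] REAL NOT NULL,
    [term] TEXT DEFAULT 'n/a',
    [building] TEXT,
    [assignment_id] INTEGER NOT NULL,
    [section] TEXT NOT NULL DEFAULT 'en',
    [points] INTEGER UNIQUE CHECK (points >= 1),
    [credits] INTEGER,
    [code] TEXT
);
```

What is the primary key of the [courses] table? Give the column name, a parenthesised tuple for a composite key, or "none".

No column is declared PRIMARY KEY inline, and there is no table-level PRIMARY KEY clause in courses.

none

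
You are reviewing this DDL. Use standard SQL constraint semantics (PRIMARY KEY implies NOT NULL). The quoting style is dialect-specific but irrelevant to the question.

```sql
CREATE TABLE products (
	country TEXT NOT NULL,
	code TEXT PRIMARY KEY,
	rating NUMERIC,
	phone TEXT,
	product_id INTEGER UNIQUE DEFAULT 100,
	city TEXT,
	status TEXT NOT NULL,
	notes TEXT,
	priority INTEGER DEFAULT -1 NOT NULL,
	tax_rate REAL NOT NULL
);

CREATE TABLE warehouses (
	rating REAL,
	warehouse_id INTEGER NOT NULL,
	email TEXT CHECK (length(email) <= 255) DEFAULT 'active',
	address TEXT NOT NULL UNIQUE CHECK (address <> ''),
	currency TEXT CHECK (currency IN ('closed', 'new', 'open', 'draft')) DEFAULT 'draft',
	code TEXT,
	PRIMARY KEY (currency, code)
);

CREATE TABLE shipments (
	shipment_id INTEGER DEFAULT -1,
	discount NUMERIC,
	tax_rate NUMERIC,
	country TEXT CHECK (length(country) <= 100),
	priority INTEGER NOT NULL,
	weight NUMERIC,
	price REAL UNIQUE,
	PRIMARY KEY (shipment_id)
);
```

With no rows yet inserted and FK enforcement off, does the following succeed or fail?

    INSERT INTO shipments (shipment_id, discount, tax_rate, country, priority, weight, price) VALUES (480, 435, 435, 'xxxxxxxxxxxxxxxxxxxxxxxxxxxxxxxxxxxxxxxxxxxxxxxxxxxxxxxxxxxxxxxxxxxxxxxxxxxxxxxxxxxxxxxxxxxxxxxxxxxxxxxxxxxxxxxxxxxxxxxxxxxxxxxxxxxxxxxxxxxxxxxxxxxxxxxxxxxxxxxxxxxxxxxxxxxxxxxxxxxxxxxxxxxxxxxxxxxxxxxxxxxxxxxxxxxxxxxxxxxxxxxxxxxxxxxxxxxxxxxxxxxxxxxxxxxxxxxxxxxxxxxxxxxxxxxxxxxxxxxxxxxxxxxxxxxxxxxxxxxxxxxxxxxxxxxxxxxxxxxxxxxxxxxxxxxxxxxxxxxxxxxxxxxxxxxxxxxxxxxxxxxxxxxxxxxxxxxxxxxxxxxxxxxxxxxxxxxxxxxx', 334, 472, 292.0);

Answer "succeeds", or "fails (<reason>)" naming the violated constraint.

fails (CHECK on country)

The value 'xxxxxxxxxxxxxxxxxxxxxxxxxxxxxxxxxxxxxxxxxxxxxxxxxxxxxxxxxxxxxxxxxxxxxxxxxxxxxxxxxxxxxxxxxxxxxxxxxxxxxxxxxxxxxxxxxxxxxxxxxxxxxxxxxxxxxxxxxxxxxxxxxxxxxxxxxxxxxxxxxxxxxxxxxxxxxxxxxxxxxxxxxxxxxxxxxxxxxxxxxxxxxxxxxxxxxxxxxxxxxxxxxxxxxxxxxxxxxxxxxxxxxxxxxxxxxxxxxxxxxxxxxxxxxxxxxxxxxxxxxxxxxxxxxxxxxxxxxxxxxxxxxxxxxxxxxxxxxxxxxxxxxxxxxxxxxxxxxxxxxxxxxxxxxxxxxxxxxxxxxxxxxxxxxxxxxxxxxxxxxxxxxxxxxxxxxxxxxxxx' for country violates CHECK (length(country) <= 100).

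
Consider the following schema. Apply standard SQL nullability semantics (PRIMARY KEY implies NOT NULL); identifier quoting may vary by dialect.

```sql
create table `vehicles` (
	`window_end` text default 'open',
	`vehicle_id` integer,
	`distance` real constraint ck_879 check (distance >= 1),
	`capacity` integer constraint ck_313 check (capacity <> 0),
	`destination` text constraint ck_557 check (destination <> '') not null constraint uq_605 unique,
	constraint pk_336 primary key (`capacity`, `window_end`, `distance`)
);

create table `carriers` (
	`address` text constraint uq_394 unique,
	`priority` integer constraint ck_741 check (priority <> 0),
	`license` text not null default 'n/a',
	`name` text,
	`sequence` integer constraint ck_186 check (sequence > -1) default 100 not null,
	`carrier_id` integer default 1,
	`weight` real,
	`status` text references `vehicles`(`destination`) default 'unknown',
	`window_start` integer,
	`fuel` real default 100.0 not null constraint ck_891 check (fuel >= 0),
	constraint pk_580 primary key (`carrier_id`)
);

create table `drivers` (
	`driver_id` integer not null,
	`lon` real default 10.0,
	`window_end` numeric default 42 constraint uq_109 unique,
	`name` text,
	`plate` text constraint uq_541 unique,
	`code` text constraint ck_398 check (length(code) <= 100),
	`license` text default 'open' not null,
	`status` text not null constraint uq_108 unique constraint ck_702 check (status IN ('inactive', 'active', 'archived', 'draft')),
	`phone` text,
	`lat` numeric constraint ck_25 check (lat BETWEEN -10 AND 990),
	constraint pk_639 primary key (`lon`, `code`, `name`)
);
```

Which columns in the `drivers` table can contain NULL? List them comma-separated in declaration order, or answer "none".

window_end, plate, phone, lat

- driver_id: declared NOT NULL → not nullable.
- lon: part of the PRIMARY KEY, which implies NOT NULL → not nullable.
- window_end: UNIQUE does not imply NOT NULL → nullable.
- name: part of the PRIMARY KEY, which implies NOT NULL → not nullable.
- plate: UNIQUE does not imply NOT NULL → nullable.
- code: part of the PRIMARY KEY, which implies NOT NULL → not nullable.
- license: declared NOT NULL → not nullable.
- status: declared NOT NULL → not nullable.
- phone: no NOT NULL constraint applies → nullable.
- lat: CHECK does not forbid NULL (a CHECK constraint passes when its expression is NULL) → nullable.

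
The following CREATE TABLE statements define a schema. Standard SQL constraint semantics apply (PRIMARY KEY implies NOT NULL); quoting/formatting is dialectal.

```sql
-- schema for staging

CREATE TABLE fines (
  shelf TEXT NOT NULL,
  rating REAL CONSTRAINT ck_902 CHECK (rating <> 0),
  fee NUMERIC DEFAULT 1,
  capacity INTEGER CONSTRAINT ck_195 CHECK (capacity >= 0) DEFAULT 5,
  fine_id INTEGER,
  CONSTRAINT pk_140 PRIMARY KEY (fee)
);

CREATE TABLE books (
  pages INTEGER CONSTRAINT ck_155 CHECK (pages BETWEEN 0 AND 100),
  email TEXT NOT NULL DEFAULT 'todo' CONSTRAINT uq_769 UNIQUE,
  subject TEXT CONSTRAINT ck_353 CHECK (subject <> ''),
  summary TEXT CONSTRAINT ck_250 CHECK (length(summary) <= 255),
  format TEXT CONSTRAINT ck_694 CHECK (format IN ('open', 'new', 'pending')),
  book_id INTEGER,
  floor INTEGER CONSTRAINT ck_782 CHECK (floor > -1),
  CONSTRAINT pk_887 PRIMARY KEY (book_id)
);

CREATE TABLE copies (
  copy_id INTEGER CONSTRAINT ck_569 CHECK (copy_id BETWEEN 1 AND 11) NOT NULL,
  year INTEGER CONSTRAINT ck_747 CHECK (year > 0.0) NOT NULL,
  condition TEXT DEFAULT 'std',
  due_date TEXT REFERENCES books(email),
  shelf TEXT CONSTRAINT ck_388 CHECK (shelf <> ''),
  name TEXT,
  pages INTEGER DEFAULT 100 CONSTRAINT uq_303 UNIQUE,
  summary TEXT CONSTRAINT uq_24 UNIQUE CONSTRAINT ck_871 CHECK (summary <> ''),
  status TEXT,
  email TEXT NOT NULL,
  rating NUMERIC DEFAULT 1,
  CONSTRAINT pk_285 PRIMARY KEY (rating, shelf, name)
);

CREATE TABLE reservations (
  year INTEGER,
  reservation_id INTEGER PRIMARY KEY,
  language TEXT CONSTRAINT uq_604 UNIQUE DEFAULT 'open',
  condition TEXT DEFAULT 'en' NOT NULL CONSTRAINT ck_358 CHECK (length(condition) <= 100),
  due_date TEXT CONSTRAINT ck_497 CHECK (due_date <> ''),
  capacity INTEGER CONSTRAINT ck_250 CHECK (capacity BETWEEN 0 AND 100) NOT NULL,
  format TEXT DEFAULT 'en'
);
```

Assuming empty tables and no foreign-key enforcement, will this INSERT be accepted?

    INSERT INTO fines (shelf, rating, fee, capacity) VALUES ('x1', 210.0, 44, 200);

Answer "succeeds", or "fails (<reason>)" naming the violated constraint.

succeeds

NOT NULL columns: fee is supplied; shelf is supplied.
CHECK constraints: 210.0 satisfies (rating <> 0); 200 satisfies (capacity >= 0).
No constraint is violated.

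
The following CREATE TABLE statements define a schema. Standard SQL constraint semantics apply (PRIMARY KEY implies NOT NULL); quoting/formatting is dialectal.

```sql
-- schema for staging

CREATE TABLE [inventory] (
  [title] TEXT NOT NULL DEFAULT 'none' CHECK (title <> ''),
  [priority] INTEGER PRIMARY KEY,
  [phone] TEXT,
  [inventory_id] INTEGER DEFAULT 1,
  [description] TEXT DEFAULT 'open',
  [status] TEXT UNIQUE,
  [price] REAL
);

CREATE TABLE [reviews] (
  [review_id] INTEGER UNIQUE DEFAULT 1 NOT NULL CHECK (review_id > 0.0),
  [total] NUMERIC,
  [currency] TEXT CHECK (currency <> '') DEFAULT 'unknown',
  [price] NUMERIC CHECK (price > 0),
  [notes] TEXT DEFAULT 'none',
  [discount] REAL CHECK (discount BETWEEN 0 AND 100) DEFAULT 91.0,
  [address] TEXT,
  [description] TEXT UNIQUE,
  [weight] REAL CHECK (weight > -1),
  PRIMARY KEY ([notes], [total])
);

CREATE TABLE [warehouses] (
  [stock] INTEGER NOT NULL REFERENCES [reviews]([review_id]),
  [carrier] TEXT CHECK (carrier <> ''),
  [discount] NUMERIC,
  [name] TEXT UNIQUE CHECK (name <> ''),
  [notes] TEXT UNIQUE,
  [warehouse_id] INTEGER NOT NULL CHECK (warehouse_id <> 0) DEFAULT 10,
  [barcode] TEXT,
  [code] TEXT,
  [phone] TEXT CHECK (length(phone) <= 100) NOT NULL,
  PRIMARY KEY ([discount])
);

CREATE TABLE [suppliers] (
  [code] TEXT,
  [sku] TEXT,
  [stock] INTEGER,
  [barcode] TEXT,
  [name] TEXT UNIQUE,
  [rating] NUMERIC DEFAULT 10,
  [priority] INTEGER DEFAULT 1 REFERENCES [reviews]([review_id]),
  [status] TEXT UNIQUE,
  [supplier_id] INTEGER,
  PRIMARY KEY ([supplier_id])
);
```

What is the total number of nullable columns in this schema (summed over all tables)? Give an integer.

inventory: 5 nullable (phone, inventory_id, description, status, price — PK (priority) and explicit NOT NULL columns excluded).
reviews: 6 nullable (currency, price, discount, address, description, weight — PK (notes, total) and explicit NOT NULL columns excluded).
warehouses: 5 nullable (carrier, name, notes, barcode, code — PK (discount) and explicit NOT NULL columns excluded).
suppliers: 8 nullable (code, sku, stock, barcode, name, rating, priority, status — PK (supplier_id) and explicit NOT NULL columns excluded).
Total: 5 + 6 + 5 + 8 = 24.

24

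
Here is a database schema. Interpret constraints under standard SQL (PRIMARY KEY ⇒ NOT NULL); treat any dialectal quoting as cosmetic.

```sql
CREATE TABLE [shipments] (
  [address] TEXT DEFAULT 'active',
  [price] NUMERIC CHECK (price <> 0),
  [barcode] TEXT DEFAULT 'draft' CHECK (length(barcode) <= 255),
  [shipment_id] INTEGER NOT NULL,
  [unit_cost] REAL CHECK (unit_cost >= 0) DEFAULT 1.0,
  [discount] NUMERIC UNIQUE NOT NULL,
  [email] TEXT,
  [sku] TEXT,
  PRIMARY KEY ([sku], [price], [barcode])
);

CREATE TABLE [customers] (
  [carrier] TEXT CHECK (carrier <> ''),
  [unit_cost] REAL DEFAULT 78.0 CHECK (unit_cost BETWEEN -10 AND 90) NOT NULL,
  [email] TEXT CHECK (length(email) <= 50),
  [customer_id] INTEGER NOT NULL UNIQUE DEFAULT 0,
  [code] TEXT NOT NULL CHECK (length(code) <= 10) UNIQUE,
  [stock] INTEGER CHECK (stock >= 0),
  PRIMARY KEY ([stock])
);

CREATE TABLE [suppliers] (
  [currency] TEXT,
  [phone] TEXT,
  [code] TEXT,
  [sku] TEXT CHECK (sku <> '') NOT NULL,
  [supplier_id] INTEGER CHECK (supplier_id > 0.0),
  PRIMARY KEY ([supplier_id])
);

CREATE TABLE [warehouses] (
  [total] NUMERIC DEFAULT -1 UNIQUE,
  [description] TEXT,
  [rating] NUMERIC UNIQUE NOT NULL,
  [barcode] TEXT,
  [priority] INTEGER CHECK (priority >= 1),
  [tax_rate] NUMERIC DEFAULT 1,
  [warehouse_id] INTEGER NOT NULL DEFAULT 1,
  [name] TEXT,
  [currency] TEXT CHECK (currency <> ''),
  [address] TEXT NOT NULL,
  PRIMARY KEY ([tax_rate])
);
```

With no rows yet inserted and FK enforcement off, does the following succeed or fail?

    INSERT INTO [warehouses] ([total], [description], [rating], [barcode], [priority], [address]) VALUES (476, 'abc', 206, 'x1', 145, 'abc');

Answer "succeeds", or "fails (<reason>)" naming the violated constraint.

NOT NULL columns: address is supplied; rating is supplied; tax_rate defaults to 1; warehouse_id defaults to 1.
CHECK constraints: 145 satisfies (priority >= 1).
No constraint is violated.

succeeds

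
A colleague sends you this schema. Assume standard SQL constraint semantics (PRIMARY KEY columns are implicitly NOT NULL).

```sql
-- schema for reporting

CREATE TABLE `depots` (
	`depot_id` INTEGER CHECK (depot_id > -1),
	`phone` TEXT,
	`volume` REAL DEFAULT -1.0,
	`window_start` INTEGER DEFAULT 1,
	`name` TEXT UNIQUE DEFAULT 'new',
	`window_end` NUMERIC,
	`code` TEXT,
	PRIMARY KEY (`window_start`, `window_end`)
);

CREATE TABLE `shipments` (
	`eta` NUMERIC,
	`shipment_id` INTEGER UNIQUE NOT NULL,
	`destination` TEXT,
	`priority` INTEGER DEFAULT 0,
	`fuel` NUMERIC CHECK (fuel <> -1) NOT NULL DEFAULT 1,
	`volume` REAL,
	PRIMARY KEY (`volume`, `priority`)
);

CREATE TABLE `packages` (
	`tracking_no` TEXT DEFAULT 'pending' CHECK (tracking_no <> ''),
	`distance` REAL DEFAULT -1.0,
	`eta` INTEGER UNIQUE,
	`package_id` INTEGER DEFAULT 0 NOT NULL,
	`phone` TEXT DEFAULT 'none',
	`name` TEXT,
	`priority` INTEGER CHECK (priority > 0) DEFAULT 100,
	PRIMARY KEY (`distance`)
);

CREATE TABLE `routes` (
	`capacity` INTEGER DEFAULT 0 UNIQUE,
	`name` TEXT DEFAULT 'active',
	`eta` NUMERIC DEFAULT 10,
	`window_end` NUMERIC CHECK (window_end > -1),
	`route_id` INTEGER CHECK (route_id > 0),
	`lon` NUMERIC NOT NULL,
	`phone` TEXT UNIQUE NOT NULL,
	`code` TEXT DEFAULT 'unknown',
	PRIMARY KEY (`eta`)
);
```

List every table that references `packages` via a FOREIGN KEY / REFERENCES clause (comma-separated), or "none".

No REFERENCES clause anywhere in the schema names packages.

none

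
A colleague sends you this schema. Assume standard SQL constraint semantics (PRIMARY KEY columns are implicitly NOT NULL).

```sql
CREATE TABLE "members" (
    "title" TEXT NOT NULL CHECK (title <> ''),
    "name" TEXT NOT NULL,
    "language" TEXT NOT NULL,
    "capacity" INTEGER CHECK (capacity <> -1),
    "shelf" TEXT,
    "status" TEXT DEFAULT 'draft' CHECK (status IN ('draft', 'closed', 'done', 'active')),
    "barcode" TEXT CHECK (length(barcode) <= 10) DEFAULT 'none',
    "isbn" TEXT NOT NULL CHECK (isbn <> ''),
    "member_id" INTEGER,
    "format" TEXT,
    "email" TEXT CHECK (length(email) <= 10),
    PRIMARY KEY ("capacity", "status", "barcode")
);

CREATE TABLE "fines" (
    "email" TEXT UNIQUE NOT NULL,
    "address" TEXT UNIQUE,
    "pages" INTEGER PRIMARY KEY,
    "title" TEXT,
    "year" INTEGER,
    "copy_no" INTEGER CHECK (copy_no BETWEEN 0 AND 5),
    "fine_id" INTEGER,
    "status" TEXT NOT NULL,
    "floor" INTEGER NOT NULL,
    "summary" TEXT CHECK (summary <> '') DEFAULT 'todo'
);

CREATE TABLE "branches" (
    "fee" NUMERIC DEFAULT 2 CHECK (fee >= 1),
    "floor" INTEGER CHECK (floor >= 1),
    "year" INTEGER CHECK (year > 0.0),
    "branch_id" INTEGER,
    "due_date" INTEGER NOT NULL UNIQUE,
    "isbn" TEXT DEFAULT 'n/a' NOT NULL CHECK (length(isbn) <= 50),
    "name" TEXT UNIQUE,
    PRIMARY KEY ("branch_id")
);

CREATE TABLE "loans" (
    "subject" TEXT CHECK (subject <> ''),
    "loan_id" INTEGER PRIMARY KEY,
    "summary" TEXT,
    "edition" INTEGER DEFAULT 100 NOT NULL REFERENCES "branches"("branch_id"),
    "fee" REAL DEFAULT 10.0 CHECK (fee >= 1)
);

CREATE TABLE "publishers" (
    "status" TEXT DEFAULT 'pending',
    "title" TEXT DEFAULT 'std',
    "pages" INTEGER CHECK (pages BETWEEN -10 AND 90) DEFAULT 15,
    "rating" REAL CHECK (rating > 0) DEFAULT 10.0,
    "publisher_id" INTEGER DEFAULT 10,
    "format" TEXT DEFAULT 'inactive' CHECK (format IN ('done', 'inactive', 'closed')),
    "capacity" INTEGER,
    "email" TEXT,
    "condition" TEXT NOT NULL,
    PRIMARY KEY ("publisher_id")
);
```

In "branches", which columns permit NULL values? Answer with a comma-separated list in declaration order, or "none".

- fee: CHECK does not forbid NULL (a CHECK constraint passes when its expression is NULL) → nullable.
- floor: CHECK does not forbid NULL (a CHECK constraint passes when its expression is NULL) → nullable.
- year: CHECK does not forbid NULL (a CHECK constraint passes when its expression is NULL) → nullable.
- branch_id: part of the PRIMARY KEY, which implies NOT NULL → not nullable.
- due_date: declared NOT NULL → not nullable.
- isbn: declared NOT NULL → not nullable.
- name: UNIQUE does not imply NOT NULL → nullable.

fee, floor, year, name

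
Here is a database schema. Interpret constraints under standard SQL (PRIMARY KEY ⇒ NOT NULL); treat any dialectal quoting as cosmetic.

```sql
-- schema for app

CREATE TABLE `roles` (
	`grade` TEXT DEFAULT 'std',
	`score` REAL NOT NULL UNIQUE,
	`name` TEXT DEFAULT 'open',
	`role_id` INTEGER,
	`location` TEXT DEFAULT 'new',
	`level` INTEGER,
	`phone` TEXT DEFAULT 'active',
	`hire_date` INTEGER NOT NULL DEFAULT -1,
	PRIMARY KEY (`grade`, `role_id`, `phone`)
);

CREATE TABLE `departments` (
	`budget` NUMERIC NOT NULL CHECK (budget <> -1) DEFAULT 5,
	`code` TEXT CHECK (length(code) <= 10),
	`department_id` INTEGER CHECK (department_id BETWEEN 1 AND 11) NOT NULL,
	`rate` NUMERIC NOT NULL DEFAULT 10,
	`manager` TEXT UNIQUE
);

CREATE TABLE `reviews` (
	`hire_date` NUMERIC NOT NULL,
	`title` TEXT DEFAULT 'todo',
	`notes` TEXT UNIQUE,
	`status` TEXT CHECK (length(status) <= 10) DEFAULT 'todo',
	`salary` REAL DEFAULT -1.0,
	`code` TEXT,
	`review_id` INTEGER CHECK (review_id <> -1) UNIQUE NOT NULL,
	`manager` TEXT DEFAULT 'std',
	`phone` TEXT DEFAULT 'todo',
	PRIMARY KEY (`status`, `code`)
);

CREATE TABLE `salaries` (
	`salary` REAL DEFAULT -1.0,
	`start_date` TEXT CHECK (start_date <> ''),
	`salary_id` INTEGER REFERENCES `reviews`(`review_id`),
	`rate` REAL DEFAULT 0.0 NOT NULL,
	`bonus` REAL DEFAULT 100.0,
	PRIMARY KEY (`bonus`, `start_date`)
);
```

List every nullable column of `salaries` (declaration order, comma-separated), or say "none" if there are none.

- salary: DEFAULT only fills an omitted column; an explicit NULL is still allowed → nullable.
- start_date: part of the PRIMARY KEY, which implies NOT NULL → not nullable.
- salary_id: a foreign key column may be NULL unless separately constrained → nullable.
- rate: declared NOT NULL → not nullable.
- bonus: part of the PRIMARY KEY, which implies NOT NULL → not nullable.

salary, salary_id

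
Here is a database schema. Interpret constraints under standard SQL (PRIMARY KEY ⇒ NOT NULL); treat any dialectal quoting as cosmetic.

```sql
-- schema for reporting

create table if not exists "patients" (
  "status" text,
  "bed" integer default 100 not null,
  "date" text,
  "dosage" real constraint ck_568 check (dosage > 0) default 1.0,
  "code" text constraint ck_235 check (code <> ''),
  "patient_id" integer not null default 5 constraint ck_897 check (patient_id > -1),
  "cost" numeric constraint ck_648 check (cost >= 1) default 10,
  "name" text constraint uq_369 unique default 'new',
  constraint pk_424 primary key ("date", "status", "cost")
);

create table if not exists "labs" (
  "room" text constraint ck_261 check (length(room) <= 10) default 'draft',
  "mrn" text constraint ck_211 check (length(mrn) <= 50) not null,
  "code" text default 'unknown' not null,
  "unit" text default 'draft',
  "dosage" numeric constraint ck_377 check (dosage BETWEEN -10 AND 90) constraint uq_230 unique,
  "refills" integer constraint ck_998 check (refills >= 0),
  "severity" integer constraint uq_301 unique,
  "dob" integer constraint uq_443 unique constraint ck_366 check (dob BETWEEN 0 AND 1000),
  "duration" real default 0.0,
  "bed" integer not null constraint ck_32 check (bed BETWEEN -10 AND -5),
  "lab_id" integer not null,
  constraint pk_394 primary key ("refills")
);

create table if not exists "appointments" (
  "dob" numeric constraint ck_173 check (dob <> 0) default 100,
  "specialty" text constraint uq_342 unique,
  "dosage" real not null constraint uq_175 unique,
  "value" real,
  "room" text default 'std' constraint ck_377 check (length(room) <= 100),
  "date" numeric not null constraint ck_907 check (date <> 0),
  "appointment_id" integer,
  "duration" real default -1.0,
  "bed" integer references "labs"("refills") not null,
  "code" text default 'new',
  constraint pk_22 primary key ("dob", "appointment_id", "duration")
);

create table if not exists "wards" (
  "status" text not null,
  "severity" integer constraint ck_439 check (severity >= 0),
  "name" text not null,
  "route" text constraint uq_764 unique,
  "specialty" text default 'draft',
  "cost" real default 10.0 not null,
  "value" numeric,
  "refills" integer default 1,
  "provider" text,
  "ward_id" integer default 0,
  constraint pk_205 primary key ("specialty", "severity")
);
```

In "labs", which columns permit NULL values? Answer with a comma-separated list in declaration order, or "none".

- room: CHECK does not forbid NULL (a CHECK constraint passes when its expression is NULL) → nullable.
- mrn: declared NOT NULL → not nullable.
- code: declared NOT NULL → not nullable.
- unit: DEFAULT only fills an omitted column; an explicit NULL is still allowed → nullable.
- dosage: CHECK does not forbid NULL (a CHECK constraint passes when its expression is NULL) → nullable.
- refills: part of the PRIMARY KEY, which implies NOT NULL → not nullable.
- severity: UNIQUE does not imply NOT NULL → nullable.
- dob: CHECK does not forbid NULL (a CHECK constraint passes when its expression is NULL) → nullable.
- duration: DEFAULT only fills an omitted column; an explicit NULL is still allowed → nullable.
- bed: declared NOT NULL → not nullable.
- lab_id: declared NOT NULL → not nullable.

room, unit, dosage, severity, dob, duration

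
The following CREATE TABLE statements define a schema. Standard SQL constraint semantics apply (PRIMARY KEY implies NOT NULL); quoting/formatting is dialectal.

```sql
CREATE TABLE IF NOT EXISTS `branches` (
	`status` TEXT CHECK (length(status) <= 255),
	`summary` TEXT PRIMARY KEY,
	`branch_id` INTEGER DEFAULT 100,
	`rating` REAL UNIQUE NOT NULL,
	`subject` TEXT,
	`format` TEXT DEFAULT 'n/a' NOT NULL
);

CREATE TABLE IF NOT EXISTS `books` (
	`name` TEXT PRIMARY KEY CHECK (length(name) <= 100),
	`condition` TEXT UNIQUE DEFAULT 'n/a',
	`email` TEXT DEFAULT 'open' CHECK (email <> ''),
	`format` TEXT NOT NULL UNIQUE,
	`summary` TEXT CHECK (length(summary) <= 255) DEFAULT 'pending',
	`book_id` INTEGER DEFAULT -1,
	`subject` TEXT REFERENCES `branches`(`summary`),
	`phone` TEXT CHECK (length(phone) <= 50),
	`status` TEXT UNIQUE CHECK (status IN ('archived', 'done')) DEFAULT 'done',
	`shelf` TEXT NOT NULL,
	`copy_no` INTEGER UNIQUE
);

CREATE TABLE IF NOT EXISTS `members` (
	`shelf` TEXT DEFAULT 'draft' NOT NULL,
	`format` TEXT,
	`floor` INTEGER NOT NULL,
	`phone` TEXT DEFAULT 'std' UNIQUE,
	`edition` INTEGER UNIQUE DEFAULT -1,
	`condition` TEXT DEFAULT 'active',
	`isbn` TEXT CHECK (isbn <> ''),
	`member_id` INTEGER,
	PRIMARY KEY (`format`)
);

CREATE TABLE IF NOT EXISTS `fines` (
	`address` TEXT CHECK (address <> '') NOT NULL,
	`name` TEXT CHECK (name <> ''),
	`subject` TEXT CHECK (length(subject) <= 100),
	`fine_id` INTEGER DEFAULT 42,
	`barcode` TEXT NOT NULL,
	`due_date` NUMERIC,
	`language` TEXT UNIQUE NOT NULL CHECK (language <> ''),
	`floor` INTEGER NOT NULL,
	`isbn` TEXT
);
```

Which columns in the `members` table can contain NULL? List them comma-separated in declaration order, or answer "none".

phone, edition, condition, isbn, member_id

- shelf: declared NOT NULL → not nullable.
- format: part of the PRIMARY KEY, which implies NOT NULL → not nullable.
- floor: declared NOT NULL → not nullable.
- phone: UNIQUE does not imply NOT NULL → nullable.
- edition: UNIQUE does not imply NOT NULL → nullable.
- condition: DEFAULT only fills an omitted column; an explicit NULL is still allowed → nullable.
- isbn: CHECK does not forbid NULL (a CHECK constraint passes when its expression is NULL) → nullable.
- member_id: no NOT NULL constraint applies → nullable.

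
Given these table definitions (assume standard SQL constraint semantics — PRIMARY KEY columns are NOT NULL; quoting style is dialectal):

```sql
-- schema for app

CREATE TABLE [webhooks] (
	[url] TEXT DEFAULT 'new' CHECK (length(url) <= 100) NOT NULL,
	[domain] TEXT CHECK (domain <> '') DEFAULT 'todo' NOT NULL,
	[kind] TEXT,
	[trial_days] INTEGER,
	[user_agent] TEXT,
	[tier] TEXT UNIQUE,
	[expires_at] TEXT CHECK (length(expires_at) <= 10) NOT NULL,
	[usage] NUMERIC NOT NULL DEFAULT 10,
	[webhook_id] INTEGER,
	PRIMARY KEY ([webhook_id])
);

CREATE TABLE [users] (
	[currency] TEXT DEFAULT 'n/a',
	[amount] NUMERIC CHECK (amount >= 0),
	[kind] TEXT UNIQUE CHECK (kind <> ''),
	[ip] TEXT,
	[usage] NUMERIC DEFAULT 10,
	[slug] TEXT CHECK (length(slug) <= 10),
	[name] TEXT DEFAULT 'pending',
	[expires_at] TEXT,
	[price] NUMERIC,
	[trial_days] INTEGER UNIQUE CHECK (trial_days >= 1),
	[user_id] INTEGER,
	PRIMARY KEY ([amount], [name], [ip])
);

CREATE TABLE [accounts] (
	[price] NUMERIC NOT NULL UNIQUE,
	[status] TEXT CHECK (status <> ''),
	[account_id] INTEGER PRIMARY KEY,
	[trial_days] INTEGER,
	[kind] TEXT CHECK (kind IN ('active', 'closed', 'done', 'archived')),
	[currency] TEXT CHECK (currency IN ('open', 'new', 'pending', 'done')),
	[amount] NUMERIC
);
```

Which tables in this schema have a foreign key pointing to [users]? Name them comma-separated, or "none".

none

No REFERENCES clause anywhere in the schema names users.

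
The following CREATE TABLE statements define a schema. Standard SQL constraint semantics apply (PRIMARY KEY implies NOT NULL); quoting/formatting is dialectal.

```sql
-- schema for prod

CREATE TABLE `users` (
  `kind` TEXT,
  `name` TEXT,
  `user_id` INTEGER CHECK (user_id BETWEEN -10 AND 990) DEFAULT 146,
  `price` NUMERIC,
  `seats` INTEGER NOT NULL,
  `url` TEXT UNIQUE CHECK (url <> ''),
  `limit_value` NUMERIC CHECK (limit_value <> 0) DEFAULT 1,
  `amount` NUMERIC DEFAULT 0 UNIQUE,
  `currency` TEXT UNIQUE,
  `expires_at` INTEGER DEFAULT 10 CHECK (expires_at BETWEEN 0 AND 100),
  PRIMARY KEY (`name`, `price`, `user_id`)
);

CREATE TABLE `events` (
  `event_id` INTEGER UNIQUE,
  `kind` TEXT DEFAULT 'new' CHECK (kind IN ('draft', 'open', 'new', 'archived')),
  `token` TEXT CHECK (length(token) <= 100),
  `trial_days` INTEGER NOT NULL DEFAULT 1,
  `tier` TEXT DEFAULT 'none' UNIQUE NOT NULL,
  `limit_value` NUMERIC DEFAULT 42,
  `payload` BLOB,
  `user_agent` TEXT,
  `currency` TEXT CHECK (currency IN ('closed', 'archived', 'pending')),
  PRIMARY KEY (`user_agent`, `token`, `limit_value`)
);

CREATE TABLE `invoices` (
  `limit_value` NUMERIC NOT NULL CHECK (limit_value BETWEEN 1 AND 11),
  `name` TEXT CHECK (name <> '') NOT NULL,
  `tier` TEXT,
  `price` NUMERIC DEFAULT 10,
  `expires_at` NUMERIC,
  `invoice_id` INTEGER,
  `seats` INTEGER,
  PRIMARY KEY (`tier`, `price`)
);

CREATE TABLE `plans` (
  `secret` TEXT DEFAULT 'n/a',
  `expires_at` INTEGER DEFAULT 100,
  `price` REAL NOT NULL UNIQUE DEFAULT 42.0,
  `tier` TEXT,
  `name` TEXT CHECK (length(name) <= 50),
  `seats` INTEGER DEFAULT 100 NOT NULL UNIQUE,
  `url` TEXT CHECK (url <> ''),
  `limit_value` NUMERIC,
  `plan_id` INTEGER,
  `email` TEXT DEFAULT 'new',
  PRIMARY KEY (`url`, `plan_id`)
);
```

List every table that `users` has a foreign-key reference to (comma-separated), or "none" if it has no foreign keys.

No column in users has a REFERENCES clause.

none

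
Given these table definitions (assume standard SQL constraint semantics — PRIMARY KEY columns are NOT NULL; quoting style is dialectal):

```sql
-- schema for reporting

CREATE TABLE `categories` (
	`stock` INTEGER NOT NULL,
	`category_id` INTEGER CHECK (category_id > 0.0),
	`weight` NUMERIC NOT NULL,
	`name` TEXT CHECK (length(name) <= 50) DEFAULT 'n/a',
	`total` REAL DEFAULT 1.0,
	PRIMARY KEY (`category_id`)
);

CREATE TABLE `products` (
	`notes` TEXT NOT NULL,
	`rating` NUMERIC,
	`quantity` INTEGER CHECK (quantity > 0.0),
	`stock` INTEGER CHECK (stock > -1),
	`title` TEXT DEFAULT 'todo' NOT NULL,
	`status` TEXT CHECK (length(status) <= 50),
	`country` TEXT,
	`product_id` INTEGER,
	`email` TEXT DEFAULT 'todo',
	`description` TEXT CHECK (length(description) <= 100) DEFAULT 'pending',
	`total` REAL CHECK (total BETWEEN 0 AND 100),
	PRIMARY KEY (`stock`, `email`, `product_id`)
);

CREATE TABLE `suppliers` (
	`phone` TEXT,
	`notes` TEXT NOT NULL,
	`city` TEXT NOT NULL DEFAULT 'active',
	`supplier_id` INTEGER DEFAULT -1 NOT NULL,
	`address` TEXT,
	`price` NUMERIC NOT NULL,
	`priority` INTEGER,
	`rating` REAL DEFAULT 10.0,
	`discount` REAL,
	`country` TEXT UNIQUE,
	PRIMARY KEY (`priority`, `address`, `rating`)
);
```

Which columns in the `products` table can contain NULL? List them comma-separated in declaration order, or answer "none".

rating, quantity, status, country, description, total

- notes: declared NOT NULL → not nullable.
- rating: no NOT NULL constraint applies → nullable.
- quantity: CHECK does not forbid NULL (a CHECK constraint passes when its expression is NULL) → nullable.
- stock: part of the PRIMARY KEY, which implies NOT NULL → not nullable.
- title: declared NOT NULL → not nullable.
- status: CHECK does not forbid NULL (a CHECK constraint passes when its expression is NULL) → nullable.
- country: no NOT NULL constraint applies → nullable.
- product_id: part of the PRIMARY KEY, which implies NOT NULL → not nullable.
- email: part of the PRIMARY KEY, which implies NOT NULL → not nullable.
- description: CHECK does not forbid NULL (a CHECK constraint passes when its expression is NULL) → nullable.
- total: CHECK does not forbid NULL (a CHECK constraint passes when its expression is NULL) → nullable.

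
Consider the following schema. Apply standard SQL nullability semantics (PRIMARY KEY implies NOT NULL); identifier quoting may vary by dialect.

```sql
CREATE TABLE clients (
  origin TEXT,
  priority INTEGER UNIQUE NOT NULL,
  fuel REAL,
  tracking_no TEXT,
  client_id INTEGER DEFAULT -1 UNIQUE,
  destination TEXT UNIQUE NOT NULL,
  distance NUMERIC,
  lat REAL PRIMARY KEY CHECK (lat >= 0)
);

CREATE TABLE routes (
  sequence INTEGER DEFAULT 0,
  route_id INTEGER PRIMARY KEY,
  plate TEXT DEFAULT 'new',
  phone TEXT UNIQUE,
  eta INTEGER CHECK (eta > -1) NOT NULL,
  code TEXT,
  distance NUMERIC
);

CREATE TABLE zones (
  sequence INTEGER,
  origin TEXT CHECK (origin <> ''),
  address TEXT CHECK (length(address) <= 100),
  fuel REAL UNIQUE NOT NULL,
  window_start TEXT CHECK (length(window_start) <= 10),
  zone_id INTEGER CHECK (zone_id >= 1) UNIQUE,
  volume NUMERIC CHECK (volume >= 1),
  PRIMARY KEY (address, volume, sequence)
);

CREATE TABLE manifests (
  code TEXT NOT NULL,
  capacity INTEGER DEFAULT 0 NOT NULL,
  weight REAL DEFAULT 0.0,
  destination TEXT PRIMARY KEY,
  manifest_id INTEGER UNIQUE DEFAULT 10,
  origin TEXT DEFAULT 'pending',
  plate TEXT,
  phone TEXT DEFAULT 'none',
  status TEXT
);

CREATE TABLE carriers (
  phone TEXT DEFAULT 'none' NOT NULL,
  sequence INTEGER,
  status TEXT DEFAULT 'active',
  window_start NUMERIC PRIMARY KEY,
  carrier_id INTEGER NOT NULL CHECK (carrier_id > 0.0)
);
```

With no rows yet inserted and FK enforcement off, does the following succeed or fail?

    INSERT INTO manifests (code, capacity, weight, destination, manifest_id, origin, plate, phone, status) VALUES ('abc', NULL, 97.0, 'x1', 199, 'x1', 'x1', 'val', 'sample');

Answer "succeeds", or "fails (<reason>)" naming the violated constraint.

fails (NOT NULL on capacity)

capacity is explicitly set to NULL, but capacity is declared NOT NULL.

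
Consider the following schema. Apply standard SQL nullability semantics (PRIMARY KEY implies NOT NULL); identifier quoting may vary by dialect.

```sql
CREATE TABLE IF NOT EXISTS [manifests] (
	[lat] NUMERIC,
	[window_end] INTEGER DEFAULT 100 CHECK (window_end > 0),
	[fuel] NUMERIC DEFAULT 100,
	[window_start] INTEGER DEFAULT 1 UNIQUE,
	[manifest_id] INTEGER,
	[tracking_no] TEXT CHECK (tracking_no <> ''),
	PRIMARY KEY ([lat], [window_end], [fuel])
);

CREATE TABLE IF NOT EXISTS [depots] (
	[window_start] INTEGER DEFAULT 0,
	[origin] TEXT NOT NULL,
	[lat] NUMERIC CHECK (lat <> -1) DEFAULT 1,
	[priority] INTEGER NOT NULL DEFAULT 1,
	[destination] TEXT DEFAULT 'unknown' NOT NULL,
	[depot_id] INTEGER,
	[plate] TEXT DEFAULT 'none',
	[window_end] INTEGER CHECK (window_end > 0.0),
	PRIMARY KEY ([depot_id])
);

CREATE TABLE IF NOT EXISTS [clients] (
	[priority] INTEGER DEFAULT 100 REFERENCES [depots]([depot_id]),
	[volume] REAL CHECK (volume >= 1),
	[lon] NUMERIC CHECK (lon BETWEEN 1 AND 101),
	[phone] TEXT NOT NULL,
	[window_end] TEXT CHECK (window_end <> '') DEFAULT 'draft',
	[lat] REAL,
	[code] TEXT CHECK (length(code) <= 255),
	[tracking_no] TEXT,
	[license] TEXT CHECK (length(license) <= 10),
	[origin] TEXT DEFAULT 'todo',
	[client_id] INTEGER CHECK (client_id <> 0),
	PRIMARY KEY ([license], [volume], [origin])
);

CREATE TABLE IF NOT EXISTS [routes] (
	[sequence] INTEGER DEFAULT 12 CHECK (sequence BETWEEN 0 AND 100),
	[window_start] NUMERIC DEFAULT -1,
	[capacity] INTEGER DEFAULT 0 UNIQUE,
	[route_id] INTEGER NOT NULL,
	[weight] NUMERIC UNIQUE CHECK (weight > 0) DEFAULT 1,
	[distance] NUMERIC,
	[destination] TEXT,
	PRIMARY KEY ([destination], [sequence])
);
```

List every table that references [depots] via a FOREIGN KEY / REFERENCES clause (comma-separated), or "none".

clients

- clients.priority references depots(depot_id).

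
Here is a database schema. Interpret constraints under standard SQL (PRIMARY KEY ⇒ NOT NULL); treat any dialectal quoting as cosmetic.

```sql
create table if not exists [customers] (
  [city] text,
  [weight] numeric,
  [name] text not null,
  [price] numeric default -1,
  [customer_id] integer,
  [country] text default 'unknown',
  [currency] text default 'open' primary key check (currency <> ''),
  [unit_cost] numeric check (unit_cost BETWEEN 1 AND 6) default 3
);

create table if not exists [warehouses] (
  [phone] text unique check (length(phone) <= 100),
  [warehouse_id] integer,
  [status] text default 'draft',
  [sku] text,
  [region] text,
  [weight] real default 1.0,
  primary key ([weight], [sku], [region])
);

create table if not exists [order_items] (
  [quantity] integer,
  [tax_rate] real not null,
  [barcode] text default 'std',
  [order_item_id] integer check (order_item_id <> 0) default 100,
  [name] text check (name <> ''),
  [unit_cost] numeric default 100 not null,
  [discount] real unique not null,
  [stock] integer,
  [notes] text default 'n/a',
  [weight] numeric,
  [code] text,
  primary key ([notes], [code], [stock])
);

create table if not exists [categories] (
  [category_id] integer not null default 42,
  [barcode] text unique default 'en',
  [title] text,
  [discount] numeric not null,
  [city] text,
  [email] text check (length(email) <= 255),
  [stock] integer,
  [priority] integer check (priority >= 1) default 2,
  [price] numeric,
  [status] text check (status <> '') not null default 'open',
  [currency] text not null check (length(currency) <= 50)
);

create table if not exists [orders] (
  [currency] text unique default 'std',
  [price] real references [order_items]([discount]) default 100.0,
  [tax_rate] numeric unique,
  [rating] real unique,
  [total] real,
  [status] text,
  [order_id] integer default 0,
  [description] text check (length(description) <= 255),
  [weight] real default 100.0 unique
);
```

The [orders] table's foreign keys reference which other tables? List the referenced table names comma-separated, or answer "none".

order_items

- price REFERENCES order_items(discount).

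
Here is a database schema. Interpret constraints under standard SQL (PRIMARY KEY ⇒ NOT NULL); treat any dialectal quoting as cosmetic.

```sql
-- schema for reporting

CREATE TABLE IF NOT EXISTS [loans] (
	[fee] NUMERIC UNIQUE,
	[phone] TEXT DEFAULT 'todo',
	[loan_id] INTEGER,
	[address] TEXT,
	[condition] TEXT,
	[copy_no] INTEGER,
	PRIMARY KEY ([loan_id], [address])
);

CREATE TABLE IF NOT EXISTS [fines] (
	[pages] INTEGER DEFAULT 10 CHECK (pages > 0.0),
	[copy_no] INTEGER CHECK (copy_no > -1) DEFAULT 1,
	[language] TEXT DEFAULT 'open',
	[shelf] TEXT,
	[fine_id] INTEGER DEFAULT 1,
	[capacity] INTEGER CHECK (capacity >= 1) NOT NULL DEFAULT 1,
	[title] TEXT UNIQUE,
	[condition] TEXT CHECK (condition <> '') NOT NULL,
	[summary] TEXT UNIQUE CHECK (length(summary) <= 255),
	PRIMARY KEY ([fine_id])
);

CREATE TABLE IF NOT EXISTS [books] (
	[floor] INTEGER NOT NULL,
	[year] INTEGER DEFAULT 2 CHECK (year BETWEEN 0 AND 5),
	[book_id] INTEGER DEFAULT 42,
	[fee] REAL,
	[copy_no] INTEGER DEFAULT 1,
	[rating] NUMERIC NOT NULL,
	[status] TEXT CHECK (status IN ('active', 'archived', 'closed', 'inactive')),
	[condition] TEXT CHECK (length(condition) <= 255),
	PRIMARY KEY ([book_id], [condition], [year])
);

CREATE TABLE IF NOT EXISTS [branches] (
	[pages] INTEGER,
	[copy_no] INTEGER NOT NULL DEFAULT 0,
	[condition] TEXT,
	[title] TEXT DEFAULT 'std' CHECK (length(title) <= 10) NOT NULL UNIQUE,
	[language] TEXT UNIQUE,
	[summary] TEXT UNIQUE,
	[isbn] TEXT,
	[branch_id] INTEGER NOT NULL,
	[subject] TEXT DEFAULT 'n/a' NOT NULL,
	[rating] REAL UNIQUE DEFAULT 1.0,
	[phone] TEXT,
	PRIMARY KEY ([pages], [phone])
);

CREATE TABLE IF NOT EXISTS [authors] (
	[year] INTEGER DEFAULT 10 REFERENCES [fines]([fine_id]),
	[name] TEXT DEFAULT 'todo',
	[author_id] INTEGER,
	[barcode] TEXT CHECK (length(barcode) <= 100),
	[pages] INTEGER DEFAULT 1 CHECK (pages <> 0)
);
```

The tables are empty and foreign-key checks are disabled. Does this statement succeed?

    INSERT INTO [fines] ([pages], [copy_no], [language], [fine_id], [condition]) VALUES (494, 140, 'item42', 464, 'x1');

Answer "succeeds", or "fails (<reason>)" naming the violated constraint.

succeeds

NOT NULL columns: capacity defaults to 1; condition is supplied; fine_id is supplied.
CHECK constraints: 494 satisfies (pages > 0.0); 140 satisfies (copy_no > -1); 'x1' satisfies (condition <> '').
No constraint is violated.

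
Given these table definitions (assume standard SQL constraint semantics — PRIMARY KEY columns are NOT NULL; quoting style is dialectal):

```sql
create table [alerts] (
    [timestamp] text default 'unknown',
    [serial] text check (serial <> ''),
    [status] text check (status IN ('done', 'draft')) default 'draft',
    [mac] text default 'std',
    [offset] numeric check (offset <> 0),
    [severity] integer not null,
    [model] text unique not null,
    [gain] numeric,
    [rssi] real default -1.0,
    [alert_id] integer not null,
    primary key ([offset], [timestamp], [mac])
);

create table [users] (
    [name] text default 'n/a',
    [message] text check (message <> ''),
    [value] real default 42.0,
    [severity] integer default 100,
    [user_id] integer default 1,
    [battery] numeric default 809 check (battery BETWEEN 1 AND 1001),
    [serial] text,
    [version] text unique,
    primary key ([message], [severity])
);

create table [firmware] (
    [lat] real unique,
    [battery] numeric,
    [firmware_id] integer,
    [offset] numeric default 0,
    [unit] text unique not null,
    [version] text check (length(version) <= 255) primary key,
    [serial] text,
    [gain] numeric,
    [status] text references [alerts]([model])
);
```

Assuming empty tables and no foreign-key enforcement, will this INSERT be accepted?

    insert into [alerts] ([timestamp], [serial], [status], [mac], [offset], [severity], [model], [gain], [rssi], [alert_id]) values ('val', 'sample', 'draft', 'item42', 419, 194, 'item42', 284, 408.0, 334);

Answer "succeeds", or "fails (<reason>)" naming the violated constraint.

NOT NULL columns: alert_id is supplied; mac is supplied; model is supplied; offset is supplied; severity is supplied; timestamp is supplied.
CHECK constraints: 'sample' satisfies (serial <> ''); 'draft' satisfies (status IN ('done', 'draft')); 419 satisfies (offset <> 0).
No constraint is violated.

succeeds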